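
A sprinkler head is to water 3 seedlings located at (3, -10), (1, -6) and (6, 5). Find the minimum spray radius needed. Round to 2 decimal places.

7.65

Call the three points A, B, C in the order given.
Side lengths²: AB² = 20, AC² = 234, BC² = 146.
Since AC² = 234 ≥ 146 + 20 = 166, the angle opposite AC is not acute, so the smallest enclosing circle has AC as diameter.
Centre = midpoint of AC = (4.5, -2.5), r² = 234/4 = 58.5.
r = √(58.5) ≈ 7.65.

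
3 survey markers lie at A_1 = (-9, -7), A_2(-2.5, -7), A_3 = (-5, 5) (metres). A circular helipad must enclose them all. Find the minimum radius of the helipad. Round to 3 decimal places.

6.460

Side lengths²: A_1A_2² = 42.25, A_1A_3² = 160, A_2A_3² = 150.25.
Since A_1A_3² = 160 < 150.25 + 42.25 = 192.5, the triangle is acute, so the smallest enclosing circle is the circumcircle.
Circumcentre = (-5.75, -17/12), r² = 3005/72.
r = √(3005/72) ≈ 6.460.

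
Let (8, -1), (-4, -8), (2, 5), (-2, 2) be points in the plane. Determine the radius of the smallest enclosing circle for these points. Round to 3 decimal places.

7.403

The minimum enclosing circle is determined by three boundary points: (8, -1), (-4, -8), (2, 5).
Their circumcentre is (27/38, -87/38) with r² = 39565/722.
The farthest remaining point (-2, 2) is at distance² 18589/722 ≤ 39565/722.
r = √(39565/722) ≈ 7.403.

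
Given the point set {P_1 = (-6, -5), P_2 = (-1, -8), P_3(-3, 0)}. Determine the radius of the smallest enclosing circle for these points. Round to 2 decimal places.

Side lengths²: P_1P_2² = 34, P_1P_3² = 34, P_2P_3² = 68.
Since P_2P_3² = 68 ≥ 34 + 34 = 68, the angle opposite P_2P_3 is not acute, so the smallest enclosing circle has P_2P_3 as diameter.
Centre = midpoint of P_2P_3 = (-2, -4), r² = 68/4 = 17.
r = √17 ≈ 4.12.

4.12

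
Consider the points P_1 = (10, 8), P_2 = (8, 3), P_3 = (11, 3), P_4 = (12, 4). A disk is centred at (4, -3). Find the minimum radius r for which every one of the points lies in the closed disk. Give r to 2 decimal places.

The required radius is the distance from (4, -3) to the farthest point.
Squared distances: 157, 52, 85, 113.
Maximum is 157, attained at P_1.
r = √157 ≈ 12.53.

12.53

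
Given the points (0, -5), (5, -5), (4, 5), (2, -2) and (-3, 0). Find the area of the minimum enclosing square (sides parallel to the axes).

100

The bounding box has width 8 and height 10.
An axis-aligned square enclosing the set must have side ≥ max(width, height).
So the minimum side is max(8, 10) = 10.
Area = 10² = 100.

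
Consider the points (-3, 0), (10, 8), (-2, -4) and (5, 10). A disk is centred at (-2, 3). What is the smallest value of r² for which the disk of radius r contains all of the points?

The required radius is the distance from (-2, 3) to the farthest point.
Squared distances: 10, 169, 49, 98.
Maximum is 169, attained at (10, 8).

169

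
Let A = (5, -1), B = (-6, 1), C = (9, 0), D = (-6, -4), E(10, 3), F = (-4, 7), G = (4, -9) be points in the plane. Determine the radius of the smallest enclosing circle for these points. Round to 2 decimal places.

By Welzl's lemma the MEC is supported by two points (diametrically opposite) or three points (on a circumcircle).
The minimum enclosing circle is determined by three boundary points: E, F, G.
Their circumcentre is (1.5, -0.25) with r² = 82.8125.
The farthest remaining point D is at distance² 70.3125 ≤ 82.8125.
r = √(82.8125) ≈ 9.10.

9.10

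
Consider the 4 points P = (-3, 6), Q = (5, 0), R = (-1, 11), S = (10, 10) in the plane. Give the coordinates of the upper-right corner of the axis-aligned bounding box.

x-range [-3, 10], y-range [0, 11].
The upper-right corner is (10, 11).

(10, 11)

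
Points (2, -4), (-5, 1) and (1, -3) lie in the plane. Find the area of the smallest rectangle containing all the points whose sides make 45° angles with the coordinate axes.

12

In coordinates u = x + y, v = x − y the rectangle is axis-aligned; the map (x,y)→(u,v) scales areas by 2.
u-values: -2, -4, -2; range = -2 − (-4) = 2.
v-values: 6, -6, 4; range = 6 − (-6) = 12.
Area = (2 × 12) / 2 = 12.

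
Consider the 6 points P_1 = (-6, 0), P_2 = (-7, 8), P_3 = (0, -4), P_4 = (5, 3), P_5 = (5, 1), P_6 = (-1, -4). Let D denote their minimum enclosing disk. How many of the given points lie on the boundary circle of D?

By Welzl's lemma the MEC is supported by two points (diametrically opposite) or three points (on a circumcircle).
The minimum enclosing circle is determined by three boundary points: P_2, P_3, P_5.
Their circumcentre is (-73/38, 111/38) with r² = 37249/722.
The farthest remaining point P_6 is at distance² 35197/722 ≤ 37249/722.
The points at distance exactly r from the centre are P_2, P_3, P_5 — 3 points.

3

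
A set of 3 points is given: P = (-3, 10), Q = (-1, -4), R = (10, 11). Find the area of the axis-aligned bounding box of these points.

195

x ranges over [-3, 10], width 13.
y ranges over [-4, 11], height 15.
Area = 13 × 15 = 195.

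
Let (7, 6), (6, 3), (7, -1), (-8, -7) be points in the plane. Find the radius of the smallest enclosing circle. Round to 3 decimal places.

A smallest enclosing disk is always determined by at most three of the input points on its boundary.
The farthest pair is (7, 6)–(-8, -7) with squared distance 394. The circle on this segment as diameter has centre (-0.5, -0.5) and r² = 394/4 = 98.5.
Check (6, 3): distance² to centre = 54.5 ≤ 98.5, so it lies inside.
All remaining points lie in this disk, and no smaller disk contains both endpoints, so this is the minimum enclosing circle.
r = √(98.5) ≈ 9.925.

9.925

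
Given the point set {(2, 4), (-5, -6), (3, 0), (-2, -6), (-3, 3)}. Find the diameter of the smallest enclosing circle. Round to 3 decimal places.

A smallest enclosing disk is always determined by at most three of the input points on its boundary.
The farthest pair is (2, 4)–(-5, -6) with squared distance 149. The circle on this segment as diameter has centre (-1.5, -1) and r² = 149/4 = 37.25.
Check (3, 0): distance² to centre = 21.25 ≤ 37.25, so it lies inside.
All remaining points lie in this disk, and no smaller disk contains both endpoints, so this is the minimum enclosing circle.
Diameter = 2r = 2√(37.25) ≈ 12.207.

12.207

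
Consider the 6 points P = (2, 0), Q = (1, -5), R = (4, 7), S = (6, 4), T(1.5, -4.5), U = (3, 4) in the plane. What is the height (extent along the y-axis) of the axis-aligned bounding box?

max y = 7, min y = -5, so height = 12.

12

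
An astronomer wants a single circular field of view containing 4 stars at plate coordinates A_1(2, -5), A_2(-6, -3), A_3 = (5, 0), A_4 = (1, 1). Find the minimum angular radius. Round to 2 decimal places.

By Welzl's lemma the MEC is supported by two points (diametrically opposite) or three points (on a circumcircle).
The farthest pair is A_2–A_3 with squared distance 130. The circle on this segment as diameter has centre (-0.5, -1.5) and r² = 130/4 = 32.5.
Check A_1: distance² to centre = 18.5 ≤ 32.5, so it lies inside.
All remaining points lie in this disk, and no smaller disk contains both endpoints, so this is the minimum enclosing circle.
r = √(32.5) ≈ 5.70.

5.70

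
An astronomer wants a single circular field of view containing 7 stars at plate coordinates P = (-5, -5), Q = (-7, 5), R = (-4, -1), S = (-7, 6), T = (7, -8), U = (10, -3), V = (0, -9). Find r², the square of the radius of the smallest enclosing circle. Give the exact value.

By Welzl's lemma the MEC is supported by two points (diametrically opposite) or three points (on a circumcircle).
The minimum enclosing circle is determined by three boundary points: S, T, U.
Their circumcentre is (0.375, -0.625) with r² = 98.28125.
The farthest remaining point Q is at distance² 86.03125 ≤ 98.28125.

98.28125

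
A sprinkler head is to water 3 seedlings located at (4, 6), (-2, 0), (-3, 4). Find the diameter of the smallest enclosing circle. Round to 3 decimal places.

8.485

Call the three points A, B, C in the order given.
Side lengths²: AB² = 72, AC² = 53, BC² = 17.
Since AB² = 72 ≥ 53 + 17 = 70, the angle opposite AB is not acute, so the smallest enclosing circle has AB as diameter.
Centre = midpoint of AB = (1, 3), r² = 72/4 = 18.
Diameter = 2r = 2√18 ≈ 8.485.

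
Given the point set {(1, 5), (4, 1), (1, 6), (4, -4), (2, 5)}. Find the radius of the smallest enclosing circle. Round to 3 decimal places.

A smallest enclosing disk is always determined by at most three of the input points on its boundary.
The farthest pair is (1, 6)–(4, -4) with squared distance 109. The circle on this segment as diameter has centre (2.5, 1) and r² = 109/4 = 27.25.
Check (1, 5): distance² to centre = 18.25 ≤ 27.25, so it lies inside.
All remaining points lie in this disk, and no smaller disk contains both endpoints, so this is the minimum enclosing circle.
r = √(27.25) ≈ 5.220.

5.220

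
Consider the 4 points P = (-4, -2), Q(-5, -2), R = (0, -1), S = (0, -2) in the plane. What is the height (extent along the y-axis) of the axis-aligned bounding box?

max y = -1, min y = -2, so height = 1.

1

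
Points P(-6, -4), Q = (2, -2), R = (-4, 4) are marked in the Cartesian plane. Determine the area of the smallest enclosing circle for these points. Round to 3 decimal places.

Side lengths²: PQ² = 68, PR² = 68, QR² = 72.
Since QR² = 72 < 68 + 68 = 136, the triangle is acute, so the smallest enclosing circle is the circumcircle.
Circumcentre = (-2.6, -0.6), r² = 23.12.
Area = π·r² = π·23.12 ≈ 72.634.

72.634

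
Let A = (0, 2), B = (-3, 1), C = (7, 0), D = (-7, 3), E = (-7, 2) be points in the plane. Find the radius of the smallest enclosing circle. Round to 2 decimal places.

The farthest pair is C–D with squared distance 205. The circle on this segment as diameter has centre (0, 1.5) and r² = 205/4 = 51.25.
Check A: distance² to centre = 0.25 ≤ 51.25, so it lies inside.
All remaining points lie in this disk, and no smaller disk contains both endpoints, so this is the minimum enclosing circle.
r = √(51.25) ≈ 7.16.

7.16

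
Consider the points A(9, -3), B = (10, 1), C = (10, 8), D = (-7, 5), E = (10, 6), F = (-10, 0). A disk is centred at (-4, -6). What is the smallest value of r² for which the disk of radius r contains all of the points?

The required radius is the distance from (-4, -6) to the farthest point.
Squared distances: 178, 245, 392, 130, 340, 72.
Maximum is 392, attained at C.

392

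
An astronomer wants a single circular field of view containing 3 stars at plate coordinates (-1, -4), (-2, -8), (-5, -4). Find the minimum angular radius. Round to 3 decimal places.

Call the three points A, B, C in the order given.
Side lengths²: AB² = 17, AC² = 16, BC² = 25.
Since BC² = 25 < 17 + 16 = 33, the triangle is acute, so the smallest enclosing circle is the circumcircle.
Circumcentre = (-3, -5.625), r² = 6.640625.
r = √(6.640625) ≈ 2.577.

2.577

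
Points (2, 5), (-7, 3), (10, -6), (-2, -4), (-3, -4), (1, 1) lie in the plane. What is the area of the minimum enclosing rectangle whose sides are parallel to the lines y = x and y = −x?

182

In coordinates u = x + y, v = x − y the rectangle is axis-aligned; the map (x,y)→(u,v) scales areas by 2.
u-values: 7, -4, 4, -6, -7, 2; range = 7 − (-7) = 14.
v-values: -3, -10, 16, 2, 1, 0; range = 16 − (-10) = 26.
Area = (14 × 26) / 2 = 182.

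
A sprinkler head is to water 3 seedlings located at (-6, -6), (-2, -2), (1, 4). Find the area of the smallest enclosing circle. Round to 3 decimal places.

Call the three points A, B, C in the order given.
Side lengths²: AB² = 32, AC² = 149, BC² = 45.
Since AC² = 149 ≥ 45 + 32 = 77, the angle opposite AC is not acute, so the smallest enclosing circle has AC as diameter.
Centre = midpoint of AC = (-2.5, -1), r² = 149/4 = 37.25.
Area = π·r² = π·37.25 ≈ 117.024.

117.024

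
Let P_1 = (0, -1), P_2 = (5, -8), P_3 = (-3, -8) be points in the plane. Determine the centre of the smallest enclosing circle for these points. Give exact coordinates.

(1, -39/7)

Side lengths²: P_1P_2² = 74, P_1P_3² = 58, P_2P_3² = 64.
Since P_1P_2² = 74 < 64 + 58 = 122, the triangle is acute, so the smallest enclosing circle is the circumcircle.
Circumcentre = (1, -39/7), r² = 1073/49.
Centre = (1, -39/7).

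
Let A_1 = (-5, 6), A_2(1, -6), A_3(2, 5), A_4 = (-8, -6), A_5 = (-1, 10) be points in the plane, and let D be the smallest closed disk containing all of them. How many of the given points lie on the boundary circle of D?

3

The minimum enclosing circle is determined by three boundary points: A_2, A_4, A_5.
Their circumcentre is (-3.5, 1.5625) with r² = 77.44140625.
The farthest remaining point A_3 is at distance² 42.06640625 ≤ 77.44140625.
The points at distance exactly r from the centre are A_2, A_4, A_5 — 3 points.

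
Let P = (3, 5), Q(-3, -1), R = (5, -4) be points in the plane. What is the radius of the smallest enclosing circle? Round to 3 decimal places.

Side lengths²: PQ² = 72, PR² = 85, QR² = 73.
Since PR² = 85 < 73 + 72 = 145, the triangle is acute, so the smallest enclosing circle is the circumcircle.
Circumcentre = (43/22, 1/22), r² = 6205/242.
r = √(6205/242) ≈ 5.064.

5.064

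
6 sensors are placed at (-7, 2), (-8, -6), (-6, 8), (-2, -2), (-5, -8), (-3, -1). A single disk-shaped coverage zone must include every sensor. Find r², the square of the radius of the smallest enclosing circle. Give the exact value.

64.25

The minimum enclosing circle of a finite set is fixed by two of the points (as a diameter) or three (as a circumcircle).
The farthest pair is (-6, 8)–(-5, -8) with squared distance 257. The circle on this segment as diameter has centre (-5.5, 0) and r² = 257/4 = 64.25.
Check (-7, 2): distance² to centre = 6.25 ≤ 64.25, so it lies inside.
All remaining points lie in this disk, and no smaller disk contains both endpoints, so this is the minimum enclosing circle.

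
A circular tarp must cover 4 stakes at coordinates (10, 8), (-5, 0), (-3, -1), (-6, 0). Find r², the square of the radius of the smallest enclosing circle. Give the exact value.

A smallest enclosing disk is always determined by at most three of the input points on its boundary.
The farthest pair is (10, 8)–(-6, 0) with squared distance 320. The circle on this segment as diameter has centre (2, 4) and r² = 320/4 = 80.
Check (-5, 0): distance² to centre = 65 ≤ 80, so it lies inside.
All remaining points lie in this disk, and no smaller disk contains both endpoints, so this is the minimum enclosing circle.

80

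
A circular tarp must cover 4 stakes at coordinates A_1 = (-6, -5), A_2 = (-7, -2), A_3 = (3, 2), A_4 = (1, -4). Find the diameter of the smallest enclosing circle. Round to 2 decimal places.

The minimum enclosing circle of a finite set is fixed by two of the points (as a diameter) or three (as a circumcircle).
The farthest pair is A_1–A_3 with squared distance 130. The circle on this segment as diameter has centre (-1.5, -1.5) and r² = 130/4 = 32.5.
Check A_2: distance² to centre = 30.5 ≤ 32.5, so it lies inside.
All remaining points lie in this disk, and no smaller disk contains both endpoints, so this is the minimum enclosing circle.
Diameter = 2r = 2√(32.5) ≈ 11.40.

11.40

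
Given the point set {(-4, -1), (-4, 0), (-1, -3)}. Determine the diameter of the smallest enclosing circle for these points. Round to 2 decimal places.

Call the three points A, B, C in the order given.
Side lengths²: AB² = 1, AC² = 13, BC² = 18.
Since BC² = 18 ≥ 13 + 1 = 14, the angle opposite BC is not acute, so the smallest enclosing circle has BC as diameter.
Centre = midpoint of BC = (-2.5, -1.5), r² = 18/4 = 4.5.
Diameter = 2r = 2√(4.5) ≈ 4.24.

4.24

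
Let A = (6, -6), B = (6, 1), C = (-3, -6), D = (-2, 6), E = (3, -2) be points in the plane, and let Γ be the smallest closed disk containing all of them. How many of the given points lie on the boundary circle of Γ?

3

By Welzl's lemma the MEC is supported by two points (diametrically opposite) or three points (on a circumcircle).
The minimum enclosing circle is determined by three boundary points: A, C, D.
Their circumcentre is (1.5, -1/3) with r² = 1885/36.
The farthest remaining point B is at distance² 793/36 ≤ 1885/36.
The points at distance exactly r from the centre are A, C, D — 3 points.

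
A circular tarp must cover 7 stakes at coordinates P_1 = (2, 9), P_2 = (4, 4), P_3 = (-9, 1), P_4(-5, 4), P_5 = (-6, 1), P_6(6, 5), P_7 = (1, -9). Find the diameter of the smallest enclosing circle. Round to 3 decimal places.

18.251

By Welzl's lemma the MEC is supported by two points (diametrically opposite) or three points (on a circumcircle).
The minimum enclosing circle is determined by three boundary points: P_1, P_3, P_7.
Their circumcentre is (3/38, 3/38) with r² = 60125/722.
The farthest remaining point P_6 is at distance² 42797/722 ≤ 60125/722.
Diameter = 2r = 2√(60125/722) ≈ 18.251.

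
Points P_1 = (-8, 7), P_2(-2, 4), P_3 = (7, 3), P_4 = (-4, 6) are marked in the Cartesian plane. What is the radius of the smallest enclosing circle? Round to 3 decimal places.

By Welzl's lemma the MEC is supported by two points (diametrically opposite) or three points (on a circumcircle).
The farthest pair is P_1–P_3 with squared distance 241. The circle on this segment as diameter has centre (-0.5, 5) and r² = 241/4 = 60.25.
Check P_2: distance² to centre = 3.25 ≤ 60.25, so it lies inside.
All remaining points lie in this disk, and no smaller disk contains both endpoints, so this is the minimum enclosing circle.
r = √(60.25) ≈ 7.762.

7.762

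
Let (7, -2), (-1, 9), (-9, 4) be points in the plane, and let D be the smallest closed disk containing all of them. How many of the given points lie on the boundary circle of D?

2

Call the three points A, B, C in the order given.
Side lengths²: AB² = 185, AC² = 292, BC² = 89.
Since AC² = 292 ≥ 185 + 89 = 274, the angle opposite AC is not acute, so the smallest enclosing circle has AC as diameter.
Centre = midpoint of AC = (-1, 1), r² = 292/4 = 73.
The points at distance exactly r from the centre are (7, -2), (-9, 4) — 2 points.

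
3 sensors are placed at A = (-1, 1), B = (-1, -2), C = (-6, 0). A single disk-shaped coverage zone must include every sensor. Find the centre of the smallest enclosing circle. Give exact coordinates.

Side lengths²: AB² = 9, AC² = 26, BC² = 29.
Since BC² = 29 < 26 + 9 = 35, the triangle is acute, so the smallest enclosing circle is the circumcircle.
Circumcentre = (-3.3, -0.5), r² = 7.54.
Centre = (-3.3, -0.5).

(-3.3, -0.5)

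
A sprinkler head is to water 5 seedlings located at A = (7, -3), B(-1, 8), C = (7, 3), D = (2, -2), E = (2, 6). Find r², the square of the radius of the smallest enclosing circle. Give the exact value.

46.25

The minimum enclosing circle of a finite set is fixed by two of the points (as a diameter) or three (as a circumcircle).
The farthest pair is A–B with squared distance 185. The circle on this segment as diameter has centre (3, 2.5) and r² = 185/4 = 46.25.
Check C: distance² to centre = 16.25 ≤ 46.25, so it lies inside.
All remaining points lie in this disk, and no smaller disk contains both endpoints, so this is the minimum enclosing circle.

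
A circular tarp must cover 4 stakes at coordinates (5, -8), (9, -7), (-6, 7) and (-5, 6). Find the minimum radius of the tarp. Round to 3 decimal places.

10.259

The farthest pair is (9, -7)–(-6, 7) with squared distance 421. The circle on this segment as diameter has centre (1.5, 0) and r² = 421/4 = 105.25.
Check (5, -8): distance² to centre = 76.25 ≤ 105.25, so it lies inside.
All remaining points lie in this disk, and no smaller disk contains both endpoints, so this is the minimum enclosing circle.
r = √(105.25) ≈ 10.259.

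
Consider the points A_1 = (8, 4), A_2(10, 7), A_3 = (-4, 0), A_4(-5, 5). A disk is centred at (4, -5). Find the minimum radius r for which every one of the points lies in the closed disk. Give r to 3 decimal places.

The required radius is the distance from (4, -5) to the farthest point.
Squared distances: 97, 180, 89, 181.
Maximum is 181, attained at A_4.
r = √181 ≈ 13.454.

13.454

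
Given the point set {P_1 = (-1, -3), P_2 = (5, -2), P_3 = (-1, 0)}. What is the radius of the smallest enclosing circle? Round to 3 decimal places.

3.206

Side lengths²: P_1P_2² = 37, P_1P_3² = 9, P_2P_3² = 40.
Since P_2P_3² = 40 < 37 + 9 = 46, the triangle is acute, so the smallest enclosing circle is the circumcircle.
Circumcentre = (11/6, -1.5), r² = 185/18.
r = √(185/18) ≈ 3.206.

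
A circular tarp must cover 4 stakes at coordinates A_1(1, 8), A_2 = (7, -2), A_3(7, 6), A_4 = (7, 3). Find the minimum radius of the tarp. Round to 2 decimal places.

The farthest pair is A_1–A_2 with squared distance 136. The circle on this segment as diameter has centre (4, 3) and r² = 136/4 = 34.
Check A_3: distance² to centre = 18 ≤ 34, so it lies inside.
All remaining points lie in this disk, and no smaller disk contains both endpoints, so this is the minimum enclosing circle.
r = √34 ≈ 5.83.

5.83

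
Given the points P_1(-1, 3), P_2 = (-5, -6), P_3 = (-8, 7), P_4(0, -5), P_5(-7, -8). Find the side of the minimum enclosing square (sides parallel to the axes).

15

The bounding box has width 8 and height 15.
An axis-aligned square enclosing the set must have side ≥ max(width, height).
So the minimum side is max(8, 15) = 15.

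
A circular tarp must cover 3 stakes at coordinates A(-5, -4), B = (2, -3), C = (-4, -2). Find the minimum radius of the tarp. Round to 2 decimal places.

Side lengths²: AB² = 50, AC² = 5, BC² = 37.
Since AB² = 50 ≥ 37 + 5 = 42, the angle opposite AB is not acute, so the smallest enclosing circle has AB as diameter.
Centre = midpoint of AB = (-1.5, -3.5), r² = 50/4 = 12.5.
r = √(12.5) ≈ 3.54.

3.54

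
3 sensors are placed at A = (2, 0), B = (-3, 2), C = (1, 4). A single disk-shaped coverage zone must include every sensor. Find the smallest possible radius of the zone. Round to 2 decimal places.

2.76

Side lengths²: AB² = 29, AC² = 17, BC² = 20.
Since AB² = 29 < 20 + 17 = 37, the triangle is acute, so the smallest enclosing circle is the circumcircle.
Circumcentre = (-5/18, 14/9), r² = 2465/324.
r = √(2465/324) ≈ 2.76.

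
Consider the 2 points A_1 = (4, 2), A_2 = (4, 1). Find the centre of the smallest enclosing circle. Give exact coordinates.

(4, 1.5)

The smallest circle enclosing two points has them as diameter endpoints.
Centre = midpoint = (4, 1.5); r² = |A_1A_2|²/4 = 1/4 = 0.25.
Centre = (4, 1.5).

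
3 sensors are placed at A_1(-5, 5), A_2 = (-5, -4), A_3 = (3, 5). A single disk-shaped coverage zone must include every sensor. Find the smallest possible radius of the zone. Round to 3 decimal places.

6.021

Side lengths²: A_1A_2² = 81, A_1A_3² = 64, A_2A_3² = 145.
Since A_2A_3² = 145 ≥ 81 + 64 = 145, the angle opposite A_2A_3 is not acute, so the smallest enclosing circle has A_2A_3 as diameter.
Centre = midpoint of A_2A_3 = (-1, 0.5), r² = 145/4 = 36.25.
r = √(36.25) ≈ 6.021.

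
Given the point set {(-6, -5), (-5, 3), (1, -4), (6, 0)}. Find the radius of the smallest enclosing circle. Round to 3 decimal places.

The minimum enclosing circle is determined by three boundary points: (-6, -5), (-5, 3), (6, 0).
Their circumcentre is (-5/14, -23/14) with r² = 4225/98.
The farthest remaining point (1, -4) is at distance² 725/98 ≤ 4225/98.
r = √(4225/98) ≈ 6.566.

6.566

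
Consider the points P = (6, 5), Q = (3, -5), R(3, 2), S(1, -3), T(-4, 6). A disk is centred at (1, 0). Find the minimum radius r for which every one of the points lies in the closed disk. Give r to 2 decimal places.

7.81

The required radius is the distance from (1, 0) to the farthest point.
Squared distances: 50, 29, 8, 9, 61.
Maximum is 61, attained at T.
r = √61 ≈ 7.81.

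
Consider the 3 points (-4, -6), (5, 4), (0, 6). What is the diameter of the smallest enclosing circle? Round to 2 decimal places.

13.48

Call the three points A, B, C in the order given.
Side lengths²: AB² = 181, AC² = 160, BC² = 29.
Since AB² = 181 < 160 + 29 = 189, the triangle is acute, so the smallest enclosing circle is the circumcircle.
Circumcentre = (7/34, -25/34), r² = 26245/578.
Diameter = 2r = 2√(26245/578) ≈ 13.48.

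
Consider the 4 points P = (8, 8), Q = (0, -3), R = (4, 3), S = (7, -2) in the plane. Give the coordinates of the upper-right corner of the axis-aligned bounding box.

x-range [0, 8], y-range [-3, 8].
The upper-right corner is (8, 8).

(8, 8)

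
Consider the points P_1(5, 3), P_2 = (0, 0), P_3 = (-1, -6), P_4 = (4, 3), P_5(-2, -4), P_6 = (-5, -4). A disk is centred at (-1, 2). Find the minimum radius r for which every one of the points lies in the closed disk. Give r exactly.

The required radius is the distance from (-1, 2) to the farthest point.
Squared distances: 37, 5, 64, 26, 37, 52.
Maximum is 64, attained at P_3.
r = √64 = 8.

8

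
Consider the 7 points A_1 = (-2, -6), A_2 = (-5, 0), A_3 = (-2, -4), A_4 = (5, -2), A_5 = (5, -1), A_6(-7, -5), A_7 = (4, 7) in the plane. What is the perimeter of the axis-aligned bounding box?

Width = max x − min x = 5 − (-7) = 12.
Height = max y − min y = 7 − (-6) = 13.
Perimeter = 2(12 + 13) = 50.

50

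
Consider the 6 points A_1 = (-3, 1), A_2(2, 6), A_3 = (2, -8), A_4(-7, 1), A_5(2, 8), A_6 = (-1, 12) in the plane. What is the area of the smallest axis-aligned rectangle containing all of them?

180

x ranges over [-7, 2], width 9.
y ranges over [-8, 12], height 20.
Area = 9 × 20 = 180.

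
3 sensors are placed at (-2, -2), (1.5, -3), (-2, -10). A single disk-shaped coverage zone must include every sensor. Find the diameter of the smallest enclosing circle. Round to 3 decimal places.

Call the three points A, B, C in the order given.
Side lengths²: AB² = 13.25, AC² = 64, BC² = 61.25.
Since AC² = 64 < 61.25 + 13.25 = 74.5, the triangle is acute, so the smallest enclosing circle is the circumcircle.
Circumcentre = (-1.25, -6), r² = 16.5625.
Diameter = 2r = 2√(16.5625) ≈ 8.139.

8.139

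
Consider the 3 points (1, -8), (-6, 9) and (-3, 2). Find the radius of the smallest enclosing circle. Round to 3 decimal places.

Call the three points A, B, C in the order given.
Side lengths²: AB² = 338, AC² = 116, BC² = 58.
Since AB² = 338 ≥ 116 + 58 = 174, the angle opposite AB is not acute, so the smallest enclosing circle has AB as diameter.
Centre = midpoint of AB = (-2.5, 0.5), r² = 338/4 = 84.5.
r = √(84.5) ≈ 9.192.

9.192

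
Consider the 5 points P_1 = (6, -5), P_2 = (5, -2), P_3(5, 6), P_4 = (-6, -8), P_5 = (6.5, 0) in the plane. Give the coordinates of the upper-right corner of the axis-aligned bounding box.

x-range [-6, 6.5], y-range [-8, 6].
The upper-right corner is (6.5, 6).

(6.5, 6)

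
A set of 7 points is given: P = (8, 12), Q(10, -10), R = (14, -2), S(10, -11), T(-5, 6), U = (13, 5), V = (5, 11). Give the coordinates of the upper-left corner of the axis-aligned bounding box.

x-range [-5, 14], y-range [-11, 12].
The upper-left corner is (-5, 12).

(-5, 12)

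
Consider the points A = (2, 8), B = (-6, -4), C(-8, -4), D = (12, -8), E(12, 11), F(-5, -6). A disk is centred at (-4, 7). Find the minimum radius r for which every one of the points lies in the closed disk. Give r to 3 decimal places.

The required radius is the distance from (-4, 7) to the farthest point.
Squared distances: 37, 125, 137, 481, 272, 170.
Maximum is 481, attained at D.
r = √481 ≈ 21.932.

21.932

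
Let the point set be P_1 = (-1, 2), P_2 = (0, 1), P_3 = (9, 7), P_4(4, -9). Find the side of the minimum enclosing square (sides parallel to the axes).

The bounding box has width 10 and height 16.
An axis-aligned square enclosing the set must have side ≥ max(width, height).
So the minimum side is max(10, 16) = 16.

16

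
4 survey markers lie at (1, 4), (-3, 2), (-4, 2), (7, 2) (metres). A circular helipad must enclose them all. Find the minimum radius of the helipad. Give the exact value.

The minimum enclosing circle of a finite set is fixed by two of the points (as a diameter) or three (as a circumcircle).
The farthest pair is (-4, 2)–(7, 2) with squared distance 121. The circle on this segment as diameter has centre (1.5, 2) and r² = 121/4 = 30.25.
Check (1, 4): distance² to centre = 4.25 ≤ 30.25, so it lies inside.
All remaining points lie in this disk, and no smaller disk contains both endpoints, so this is the minimum enclosing circle.
r = √(30.25) = 5.5.

5.5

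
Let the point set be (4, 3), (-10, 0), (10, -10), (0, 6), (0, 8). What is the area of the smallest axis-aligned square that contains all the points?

The bounding box has width 20 and height 18.
An axis-aligned square enclosing the set must have side ≥ max(width, height).
So the minimum side is max(20, 18) = 20.
Area = 20² = 400.

400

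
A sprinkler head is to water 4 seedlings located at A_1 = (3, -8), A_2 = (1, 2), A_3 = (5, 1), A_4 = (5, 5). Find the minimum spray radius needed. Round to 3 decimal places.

The farthest pair is A_1–A_4 with squared distance 173. The circle on this segment as diameter has centre (4, -1.5) and r² = 173/4 = 43.25.
Check A_2: distance² to centre = 21.25 ≤ 43.25, so it lies inside.
All remaining points lie in this disk, and no smaller disk contains both endpoints, so this is the minimum enclosing circle.
r = √(43.25) ≈ 6.576.

6.576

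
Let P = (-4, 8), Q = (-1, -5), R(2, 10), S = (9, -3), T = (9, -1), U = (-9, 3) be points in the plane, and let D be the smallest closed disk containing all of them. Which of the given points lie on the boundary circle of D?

R, S, U

A smallest enclosing disk is always determined by at most three of the input points on its boundary.
The minimum enclosing circle is determined by three boundary points: R, S, U.
Their circumcentre is (0.21875, 0.65625) with r² = 90.478515625.
The farthest remaining point T is at distance² 79.853515625 ≤ 90.478515625.
The points at distance exactly r from the centre are R, S, U — 3 points.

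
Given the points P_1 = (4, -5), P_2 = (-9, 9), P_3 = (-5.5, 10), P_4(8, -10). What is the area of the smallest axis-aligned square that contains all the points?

400

The bounding box has width 17 and height 20.
An axis-aligned square enclosing the set must have side ≥ max(width, height).
So the minimum side is max(17, 20) = 20.
Area = 20² = 400.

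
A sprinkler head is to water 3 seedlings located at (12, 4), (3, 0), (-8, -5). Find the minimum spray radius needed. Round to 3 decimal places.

Call the three points A, B, C in the order given.
Side lengths²: AB² = 97, AC² = 481, BC² = 146.
Since AC² = 481 ≥ 146 + 97 = 243, the angle opposite AC is not acute, so the smallest enclosing circle has AC as diameter.
Centre = midpoint of AC = (2, -0.5), r² = 481/4 = 120.25.
r = √(120.25) ≈ 10.966.

10.966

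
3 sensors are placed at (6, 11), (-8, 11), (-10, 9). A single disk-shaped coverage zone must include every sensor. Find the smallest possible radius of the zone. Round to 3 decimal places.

8.062

Call the three points A, B, C in the order given.
Side lengths²: AB² = 196, AC² = 260, BC² = 8.
Since AC² = 260 ≥ 196 + 8 = 204, the angle opposite AC is not acute, so the smallest enclosing circle has AC as diameter.
Centre = midpoint of AC = (-2, 10), r² = 260/4 = 65.
r = √65 ≈ 8.062.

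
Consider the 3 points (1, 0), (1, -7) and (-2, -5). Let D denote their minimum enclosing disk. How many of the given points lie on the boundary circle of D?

Call the three points A, B, C in the order given.
Side lengths²: AB² = 49, AC² = 34, BC² = 13.
Since AB² = 49 ≥ 34 + 13 = 47, the angle opposite AB is not acute, so the smallest enclosing circle has AB as diameter.
Centre = midpoint of AB = (1, -3.5), r² = 49/4 = 12.25.
The points at distance exactly r from the centre are (1, 0), (1, -7) — 2 points.

2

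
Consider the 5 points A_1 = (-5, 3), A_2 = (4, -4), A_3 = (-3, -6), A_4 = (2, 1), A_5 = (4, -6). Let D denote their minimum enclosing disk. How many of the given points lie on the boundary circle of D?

The minimum enclosing circle of a finite set is fixed by two of the points (as a diameter) or three (as a circumcircle).
The farthest pair is A_1–A_5 with squared distance 162. The circle on this segment as diameter has centre (-0.5, -1.5) and r² = 162/4 = 40.5.
Check A_2: distance² to centre = 26.5 ≤ 40.5, so it lies inside.
All remaining points lie in this disk, and no smaller disk contains both endpoints, so this is the minimum enclosing circle.
The points at distance exactly r from the centre are A_1, A_5 — 2 points.

2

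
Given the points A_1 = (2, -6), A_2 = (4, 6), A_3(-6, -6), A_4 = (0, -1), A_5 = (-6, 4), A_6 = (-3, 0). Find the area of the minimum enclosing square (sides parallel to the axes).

144

The bounding box has width 10 and height 12.
An axis-aligned square enclosing the set must have side ≥ max(width, height).
So the minimum side is max(10, 12) = 12.
Area = 12² = 144.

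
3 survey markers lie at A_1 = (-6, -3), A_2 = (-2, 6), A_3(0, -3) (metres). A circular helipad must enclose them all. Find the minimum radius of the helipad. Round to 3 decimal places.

Side lengths²: A_1A_2² = 97, A_1A_3² = 36, A_2A_3² = 85.
Since A_1A_2² = 97 < 85 + 36 = 121, the triangle is acute, so the smallest enclosing circle is the circumcircle.
Circumcentre = (-3, 19/18), r² = 8245/324.
r = √(8245/324) ≈ 5.045.

5.045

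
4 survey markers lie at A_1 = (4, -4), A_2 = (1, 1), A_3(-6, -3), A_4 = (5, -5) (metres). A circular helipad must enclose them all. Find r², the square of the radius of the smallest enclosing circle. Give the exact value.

A smallest enclosing disk is always determined by at most three of the input points on its boundary.
The farthest pair is A_3–A_4 with squared distance 125. The circle on this segment as diameter has centre (-0.5, -4) and r² = 125/4 = 31.25.
Check A_1: distance² to centre = 20.25 ≤ 31.25, so it lies inside.
All remaining points lie in this disk, and no smaller disk contains both endpoints, so this is the minimum enclosing circle.

31.25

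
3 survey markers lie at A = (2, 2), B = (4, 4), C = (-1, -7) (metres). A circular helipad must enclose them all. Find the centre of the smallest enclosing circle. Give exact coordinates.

Side lengths²: AB² = 8, AC² = 90, BC² = 146.
Since BC² = 146 ≥ 90 + 8 = 98, the angle opposite BC is not acute, so the smallest enclosing circle has BC as diameter.
Centre = midpoint of BC = (1.5, -1.5), r² = 146/4 = 36.5.
Centre = (1.5, -1.5).

(1.5, -1.5)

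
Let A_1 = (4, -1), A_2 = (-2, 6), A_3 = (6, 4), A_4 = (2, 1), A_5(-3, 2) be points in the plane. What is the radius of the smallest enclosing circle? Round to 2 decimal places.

4.65

The minimum enclosing circle of a finite set is fixed by two of the points (as a diameter) or three (as a circumcircle).
The minimum enclosing circle is determined by three boundary points: A_1, A_2, A_3.
Their circumcentre is (65/44, 32/11) with r² = 41905/1936.
The farthest remaining point A_5 is at distance² 40409/1936 ≤ 41905/1936.
r = √(41905/1936) ≈ 4.65.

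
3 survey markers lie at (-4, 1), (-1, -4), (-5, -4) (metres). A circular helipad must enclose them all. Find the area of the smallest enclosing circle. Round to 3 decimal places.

27.772

Call the three points A, B, C in the order given.
Side lengths²: AB² = 34, AC² = 26, BC² = 16.
Since AB² = 34 < 26 + 16 = 42, the triangle is acute, so the smallest enclosing circle is the circumcircle.
Circumcentre = (-3, -1.8), r² = 8.84.
Area = π·r² = π·8.84 ≈ 27.772.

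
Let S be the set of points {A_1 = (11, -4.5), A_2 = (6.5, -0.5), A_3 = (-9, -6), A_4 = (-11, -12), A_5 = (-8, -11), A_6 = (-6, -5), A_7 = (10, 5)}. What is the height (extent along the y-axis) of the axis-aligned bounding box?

max y = 5, min y = -12, so height = 17.

17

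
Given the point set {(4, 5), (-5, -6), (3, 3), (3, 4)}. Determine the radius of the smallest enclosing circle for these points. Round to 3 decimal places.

7.106

A smallest enclosing disk is always determined by at most three of the input points on its boundary.
The farthest pair is (4, 5)–(-5, -6) with squared distance 202. The circle on this segment as diameter has centre (-0.5, -0.5) and r² = 202/4 = 50.5.
Check (3, 3): distance² to centre = 24.5 ≤ 50.5, so it lies inside.
All remaining points lie in this disk, and no smaller disk contains both endpoints, so this is the minimum enclosing circle.
r = √(50.5) ≈ 7.106.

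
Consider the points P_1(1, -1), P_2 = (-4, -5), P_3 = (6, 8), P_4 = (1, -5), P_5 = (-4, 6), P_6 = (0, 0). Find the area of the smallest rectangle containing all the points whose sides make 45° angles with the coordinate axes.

In coordinates u = x + y, v = x − y the rectangle is axis-aligned; the map (x,y)→(u,v) scales areas by 2.
u-values: 0, -9, 14, -4, 2, 0; range = 14 − (-9) = 23.
v-values: 2, 1, -2, 6, -10, 0; range = 6 − (-10) = 16.
Area = (23 × 16) / 2 = 184.

184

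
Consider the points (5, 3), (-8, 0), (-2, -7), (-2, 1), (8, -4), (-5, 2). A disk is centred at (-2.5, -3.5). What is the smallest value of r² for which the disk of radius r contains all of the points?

110.5

The required radius is the distance from (-2.5, -3.5) to the farthest point.
Squared distances: 98.5, 42.5, 12.5, 20.5, 110.5, 36.5.
Maximum is 110.5, attained at (8, -4).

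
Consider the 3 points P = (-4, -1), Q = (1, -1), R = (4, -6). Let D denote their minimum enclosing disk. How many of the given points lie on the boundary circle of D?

Side lengths²: PQ² = 25, PR² = 89, QR² = 34.
Since PR² = 89 ≥ 34 + 25 = 59, the angle opposite PR is not acute, so the smallest enclosing circle has PR as diameter.
Centre = midpoint of PR = (0, -3.5), r² = 89/4 = 22.25.
The points at distance exactly r from the centre are P, R — 2 points.

2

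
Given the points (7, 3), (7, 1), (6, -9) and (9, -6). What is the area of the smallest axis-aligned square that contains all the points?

144

The bounding box has width 3 and height 12.
An axis-aligned square enclosing the set must have side ≥ max(width, height).
So the minimum side is max(3, 12) = 12.
Area = 12² = 144.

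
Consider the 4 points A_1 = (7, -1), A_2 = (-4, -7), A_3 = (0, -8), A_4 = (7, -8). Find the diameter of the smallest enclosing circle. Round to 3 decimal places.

The minimum enclosing circle of a finite set is fixed by two of the points (as a diameter) or three (as a circumcircle).
The minimum enclosing circle is determined by three boundary points: A_1, A_2, A_4.
Their circumcentre is (39/22, -4.5) with r² = 9577/242.
The farthest remaining point A_3 is at distance² 3725/242 ≤ 9577/242.
Diameter = 2r = 2√(9577/242) ≈ 12.582.

12.582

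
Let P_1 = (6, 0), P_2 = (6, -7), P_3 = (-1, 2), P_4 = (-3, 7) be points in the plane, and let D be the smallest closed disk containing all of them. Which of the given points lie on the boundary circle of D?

P_2, P_4

The minimum enclosing circle of a finite set is fixed by two of the points (as a diameter) or three (as a circumcircle).
The farthest pair is P_2–P_4 with squared distance 277. The circle on this segment as diameter has centre (1.5, 0) and r² = 277/4 = 69.25.
Check P_1: distance² to centre = 20.25 ≤ 69.25, so it lies inside.
All remaining points lie in this disk, and no smaller disk contains both endpoints, so this is the minimum enclosing circle.
The points at distance exactly r from the centre are P_2, P_4 — 2 points.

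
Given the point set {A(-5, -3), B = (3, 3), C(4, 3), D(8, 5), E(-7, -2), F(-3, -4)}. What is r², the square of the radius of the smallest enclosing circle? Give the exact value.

68.5

A smallest enclosing disk is always determined by at most three of the input points on its boundary.
The farthest pair is D–E with squared distance 274. The circle on this segment as diameter has centre (0.5, 1.5) and r² = 274/4 = 68.5.
Check A: distance² to centre = 50.5 ≤ 68.5, so it lies inside.
All remaining points lie in this disk, and no smaller disk contains both endpoints, so this is the minimum enclosing circle.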